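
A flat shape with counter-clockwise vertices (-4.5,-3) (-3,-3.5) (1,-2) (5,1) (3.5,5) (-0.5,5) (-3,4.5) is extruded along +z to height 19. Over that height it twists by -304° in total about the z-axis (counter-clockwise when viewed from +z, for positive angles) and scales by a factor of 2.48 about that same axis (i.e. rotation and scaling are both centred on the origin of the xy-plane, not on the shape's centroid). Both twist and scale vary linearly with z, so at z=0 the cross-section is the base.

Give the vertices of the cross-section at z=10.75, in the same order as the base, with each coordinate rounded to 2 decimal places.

Cross-section at z=10.75: (7.42,6.61) (4.56,7.14) (-2.33,3.38) (-8.84,-3.10) (-5.09,-9.99) (2.19,-8.97) (6.61,-7.42)

t = z/height = 10.75/19 = 0.565789
s = 1 + (scale-1)·z/height = 1 + (2.48-1)·10.75/19 = 1.837368
θ = twist·z/height = -304°·10.75/19 = -172.0000° = -3.001966 rad
cos θ = -0.990268, sin θ = -0.139173 (intermediates below are computed at full precision and shown rounded to 5 d.p.)
v1: (-4.5,-3) → rotate → (4.03869,3.59708) → ×s → (7.42056,6.60917) → (7.42,6.61)
v2: (-3,-3.5) → rotate → (2.48370,3.88346) → ×s → (4.56347,7.13534) → (4.56,7.14)
v3: (1,-2) → rotate → (-1.26861,1.84136) → ×s → (-2.33091,3.38326) → (-2.33,3.38)
v4: (5,1) → rotate → (-4.81217,-1.68613) → ×s → (-8.84172,-3.09805) → (-8.84,-3.10)
v5: (3.5,5) → rotate → (-2.77007,-5.43845) → ×s → (-5.08964,-9.99243) → (-5.09,-9.99)
v6: (-0.5,5) → rotate → (1.19100,-4.88175) → ×s → (2.18830,-8.96958) → (2.19,-8.97)
v7: (-3,4.5) → rotate → (3.59708,-4.03869) → ×s → (6.60917,-7.42056) → (6.61,-7.42)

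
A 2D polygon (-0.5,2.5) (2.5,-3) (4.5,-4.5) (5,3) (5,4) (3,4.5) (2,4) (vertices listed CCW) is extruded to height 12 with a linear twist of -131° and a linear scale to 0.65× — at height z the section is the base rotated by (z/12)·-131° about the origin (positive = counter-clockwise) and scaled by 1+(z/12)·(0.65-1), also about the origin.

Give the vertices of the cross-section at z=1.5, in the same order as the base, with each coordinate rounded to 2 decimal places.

Cross-section at z=1.5: (0.22,2.43) (1.48,-3.43) (2.92,-5.34) (5.40,1.40) (5.67,2.32) (3.97,3.32) (2.91,3.13)

t = z/height = 1.5/12 = 0.125
s = 1 + (scale-1)·z/height = 1 + (0.65-1)·1.5/12 = 0.956250
θ = twist·z/height = -131°·1.5/12 = -16.3750° = -0.285798 rad
cos θ = 0.959437, sin θ = -0.281923 (intermediates below are computed at full precision and shown rounded to 5 d.p.)
v1: (-0.5,2.5) → rotate → (0.22509,2.53955) → ×s → (0.21524,2.42845) → (0.22,2.43)
v2: (2.5,-3) → rotate → (1.55282,-3.58312) → ×s → (1.48489,-3.42636) → (1.48,-3.43)
v3: (4.5,-4.5) → rotate → (3.04881,-5.58612) → ×s → (2.91543,-5.34173) → (2.92,-5.34)
v4: (5,3) → rotate → (5.64295,1.46870) → ×s → (5.39607,1.40444) → (5.40,1.40)
v5: (5,4) → rotate → (5.92488,2.42813) → ×s → (5.66566,2.32190) → (5.67,2.32)
v6: (3,4.5) → rotate → (4.14696,3.47170) → ×s → (3.96553,3.31981) → (3.97,3.32)
v7: (2,4) → rotate → (3.04657,3.27390) → ×s → (2.91328,3.13067) → (2.91,3.13)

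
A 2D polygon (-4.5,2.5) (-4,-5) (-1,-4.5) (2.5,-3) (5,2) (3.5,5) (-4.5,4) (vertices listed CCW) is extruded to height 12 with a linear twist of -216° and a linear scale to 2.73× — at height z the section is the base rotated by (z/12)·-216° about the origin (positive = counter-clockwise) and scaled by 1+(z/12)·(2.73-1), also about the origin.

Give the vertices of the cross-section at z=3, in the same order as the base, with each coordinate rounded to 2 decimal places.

t = z/height = 3/12 = 0.25
s = 1 + (scale-1)·z/height = 1 + (2.73-1)·3/12 = 1.432500
θ = twist·z/height = -216°·3/12 = -54.0000° = -0.942478 rad
cos θ = 0.587785, sin θ = -0.809017 (intermediates below are computed at full precision and shown rounded to 5 d.p.)
v1: (-4.5,2.5) → rotate → (-0.62249,5.11004) → ×s → (-0.89172,7.32013) → (-0.89,7.32)
v2: (-4,-5) → rotate → (-6.39623,0.29714) → ×s → (-9.16259,0.42566) → (-9.16,0.43)
v3: (-1,-4.5) → rotate → (-4.22836,-1.83602) → ×s → (-6.05713,-2.63009) → (-6.06,-2.63)
v4: (2.5,-3) → rotate → (-0.95759,-3.78590) → ×s → (-1.37174,-5.42330) → (-1.37,-5.42)
v5: (5,2) → rotate → (4.55696,-2.86951) → ×s → (6.52785,-4.11058) → (6.53,-4.11)
v6: (3.5,5) → rotate → (6.10233,0.10737) → ×s → (8.74159,0.15380) → (8.74,0.15)
v7: (-4.5,4) → rotate → (0.59103,5.99172) → ×s → (0.84666,8.58314) → (0.85,8.58)

Cross-section at z=3: (-0.89,7.32) (-9.16,0.43) (-6.06,-2.63) (-1.37,-5.42) (6.53,-4.11) (8.74,0.15) (0.85,8.58)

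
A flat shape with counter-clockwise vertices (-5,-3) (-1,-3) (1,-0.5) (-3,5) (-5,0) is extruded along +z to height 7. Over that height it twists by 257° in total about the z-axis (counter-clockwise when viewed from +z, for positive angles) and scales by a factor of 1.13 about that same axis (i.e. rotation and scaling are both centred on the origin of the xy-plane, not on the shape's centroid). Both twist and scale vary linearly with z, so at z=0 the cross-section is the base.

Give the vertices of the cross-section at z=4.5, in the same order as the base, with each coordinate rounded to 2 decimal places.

t = z/height = 4.5/7 = 0.642857
s = 1 + (scale-1)·z/height = 1 + (1.13-1)·4.5/7 = 1.083571
θ = twist·z/height = 257°·4.5/7 = 165.2143° = 2.883533 rad
cos θ = -0.966887, sin θ = 0.255205 (intermediates below are computed at full precision and shown rounded to 5 d.p.)
v1: (-5,-3) → rotate → (5.60005,1.62464) → ×s → (6.06805,1.76041) → (6.07,1.76)
v2: (-1,-3) → rotate → (1.73250,2.64546) → ×s → (1.87729,2.86654) → (1.88,2.87)
v3: (1,-0.5) → rotate → (-0.83928,0.73865) → ×s → (-0.90942,0.80038) → (-0.91,0.80)
v4: (-3,5) → rotate → (1.62464,-5.60005) → ×s → (1.76041,-6.06805) → (1.76,-6.07)
v5: (-5,0) → rotate → (4.83444,-1.27602) → ×s → (5.23846,-1.38266) → (5.24,-1.38)

Cross-section at z=4.5: (6.07,1.76) (1.88,2.87) (-0.91,0.80) (1.76,-6.07) (5.24,-1.38)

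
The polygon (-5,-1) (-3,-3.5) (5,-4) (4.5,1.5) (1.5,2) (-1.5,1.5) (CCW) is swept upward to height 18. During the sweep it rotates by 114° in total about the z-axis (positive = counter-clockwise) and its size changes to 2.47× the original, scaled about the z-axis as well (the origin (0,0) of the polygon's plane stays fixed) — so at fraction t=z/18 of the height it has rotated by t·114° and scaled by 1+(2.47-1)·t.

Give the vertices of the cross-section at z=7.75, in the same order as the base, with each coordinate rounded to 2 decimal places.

Cross-section at z=7.75: (-4.11,-7.24) (1.11,-7.45) (10.28,1.89) (2.96,7.16) (-0.86,3.99) (-3.46,-0.25)

t = z/height = 7.75/18 = 0.430556
s = 1 + (scale-1)·z/height = 1 + (2.47-1)·7.75/18 = 1.632917
θ = twist·z/height = 114°·7.75/18 = 49.0833° = 0.856666 rad
cos θ = 0.654961, sin θ = 0.755663 (intermediates below are computed at full precision and shown rounded to 5 d.p.)
v1: (-5,-1) → rotate → (-2.51914,-4.43328) → ×s → (-4.11355,-7.23917) → (-4.11,-7.24)
v2: (-3,-3.5) → rotate → (0.67994,-4.55935) → ×s → (1.11028,-7.44504) → (1.11,-7.45)
v3: (5,-4) → rotate → (6.29746,1.15847) → ×s → (10.28322,1.89169) → (10.28,1.89)
v4: (4.5,1.5) → rotate → (1.81383,4.38292) → ×s → (2.96183,7.15695) → (2.96,7.16)
v5: (1.5,2) → rotate → (-0.52888,2.44342) → ×s → (-0.86363,3.98989) → (-0.86,3.99)
v6: (-1.5,1.5) → rotate → (-2.11594,-0.15105) → ×s → (-3.45515,-0.24666) → (-3.46,-0.25)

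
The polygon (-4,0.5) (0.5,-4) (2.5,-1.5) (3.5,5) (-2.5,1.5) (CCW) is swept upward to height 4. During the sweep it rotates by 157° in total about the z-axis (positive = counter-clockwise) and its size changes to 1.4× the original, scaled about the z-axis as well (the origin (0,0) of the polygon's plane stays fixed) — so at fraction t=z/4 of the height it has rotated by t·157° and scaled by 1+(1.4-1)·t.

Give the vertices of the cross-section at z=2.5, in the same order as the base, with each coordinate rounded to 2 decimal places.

t = z/height = 2.5/4 = 0.625
s = 1 + (scale-1)·z/height = 1 + (1.4-1)·2.5/4 = 1.250000
θ = twist·z/height = 157°·2.5/4 = 98.1250° = 1.712604 rad
cos θ = -0.141333, sin θ = 0.989962 (intermediates below are computed at full precision and shown rounded to 5 d.p.)
v1: (-4,0.5) → rotate → (0.07035,-4.03051) → ×s → (0.08794,-5.03814) → (0.09,-5.04)
v2: (0.5,-4) → rotate → (3.88918,1.06031) → ×s → (4.86148,1.32539) → (4.86,1.33)
v3: (2.5,-1.5) → rotate → (1.13161,2.68691) → ×s → (1.41451,3.35863) → (1.41,3.36)
v4: (3.5,5) → rotate → (-5.44448,2.75820) → ×s → (-6.80560,3.44775) → (-6.81,3.45)
v5: (-2.5,1.5) → rotate → (-1.13161,-2.68691) → ×s → (-1.41451,-3.35863) → (-1.41,-3.36)

Cross-section at z=2.5: (0.09,-5.04) (4.86,1.33) (1.41,3.36) (-6.81,3.45) (-1.41,-3.36)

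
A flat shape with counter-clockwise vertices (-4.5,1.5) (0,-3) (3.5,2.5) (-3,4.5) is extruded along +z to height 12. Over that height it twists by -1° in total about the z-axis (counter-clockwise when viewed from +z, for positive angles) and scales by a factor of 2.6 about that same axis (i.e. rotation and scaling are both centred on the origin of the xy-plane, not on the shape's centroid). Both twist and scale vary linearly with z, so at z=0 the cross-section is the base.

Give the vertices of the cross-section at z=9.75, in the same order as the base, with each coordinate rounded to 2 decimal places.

Cross-section at z=9.75: (-10.30,3.60) (-0.10,-6.90) (8.13,5.64) (-6.75,10.45)

t = z/height = 9.75/12 = 0.8125
s = 1 + (scale-1)·z/height = 1 + (2.6-1)·9.75/12 = 2.300000
θ = twist·z/height = -1°·9.75/12 = -0.8125° = -0.014181 rad
cos θ = 0.999899, sin θ = -0.014180 (intermediates below are computed at full precision and shown rounded to 5 d.p.)
v1: (-4.5,1.5) → rotate → (-4.47828,1.56366) → ×s → (-10.30004,3.59642) → (-10.30,3.60)
v2: (0,-3) → rotate → (-0.04254,-2.99970) → ×s → (-0.09784,-6.89931) → (-0.10,-6.90)
v3: (3.5,2.5) → rotate → (3.53510,2.45012) → ×s → (8.13073,5.63527) → (8.13,5.64)
v4: (-3,4.5) → rotate → (-2.93589,4.54209) → ×s → (-6.75254,10.44680) → (-6.75,10.45)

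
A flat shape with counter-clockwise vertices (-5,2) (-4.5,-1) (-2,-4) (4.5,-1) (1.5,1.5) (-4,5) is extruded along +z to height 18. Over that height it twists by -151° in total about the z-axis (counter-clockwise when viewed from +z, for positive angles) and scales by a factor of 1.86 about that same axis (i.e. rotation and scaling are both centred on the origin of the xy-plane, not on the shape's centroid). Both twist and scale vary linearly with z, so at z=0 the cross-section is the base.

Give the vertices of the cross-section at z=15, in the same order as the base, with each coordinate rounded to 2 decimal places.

Cross-section at z=15: (7.81,4.95) (3.13,7.27) (-3.56,6.80) (-5.91,-5.26) (0.58,-3.60) (10.98,0.54)

t = z/height = 15/18 = 0.833333
s = 1 + (scale-1)·z/height = 1 + (1.86-1)·15/18 = 1.716667
θ = twist·z/height = -151°·15/18 = -125.8333° = -2.196206 rad
cos θ = -0.585429, sin θ = -0.810723 (intermediates below are computed at full precision and shown rounded to 5 d.p.)
v1: (-5,2) → rotate → (4.54859,2.88276) → ×s → (7.80842,4.94873) → (7.81,4.95)
v2: (-4.5,-1) → rotate → (1.82371,4.23368) → ×s → (3.13070,7.26783) → (3.13,7.27)
v3: (-2,-4) → rotate → (-2.07203,3.96316) → ×s → (-3.55699,6.80343) → (-3.56,6.80)
v4: (4.5,-1) → rotate → (-3.44516,-3.06283) → ×s → (-5.91418,-5.25785) → (-5.91,-5.26)
v5: (1.5,1.5) → rotate → (0.33794,-2.09423) → ×s → (0.58013,-3.59509) → (0.58,-3.60)
v6: (-4,5) → rotate → (6.39533,0.31575) → ×s → (10.97866,0.54203) → (10.98,0.54)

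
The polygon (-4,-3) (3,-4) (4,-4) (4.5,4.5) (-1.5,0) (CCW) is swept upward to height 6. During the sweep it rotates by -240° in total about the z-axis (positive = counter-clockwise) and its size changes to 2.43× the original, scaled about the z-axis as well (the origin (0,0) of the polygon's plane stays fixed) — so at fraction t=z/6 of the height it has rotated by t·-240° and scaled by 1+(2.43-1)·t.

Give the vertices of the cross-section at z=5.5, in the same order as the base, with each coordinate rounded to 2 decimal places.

Cross-section at z=5.5: (11.54,-0.63) (0.63,11.54) (-1.14,13.02) (-14.65,-1.28) (2.66,-2.23)

t = z/height = 5.5/6 = 0.916667
s = 1 + (scale-1)·z/height = 1 + (2.43-1)·5.5/6 = 2.310833
θ = twist·z/height = -240°·5.5/6 = -220.0000° = -3.839724 rad
cos θ = -0.766044, sin θ = 0.642788 (intermediates below are computed at full precision and shown rounded to 5 d.p.)
v1: (-4,-3) → rotate → (4.99254,-0.27302) → ×s → (11.53693,-0.63090) → (11.54,-0.63)
v2: (3,-4) → rotate → (0.27302,4.99254) → ×s → (0.63090,11.53693) → (0.63,11.54)
v3: (4,-4) → rotate → (-0.49303,5.63533) → ×s → (-1.13930,13.02230) → (-1.14,13.02)
v4: (4.5,4.5) → rotate → (-6.33974,-0.55466) → ×s → (-14.65009,-1.28172) → (-14.65,-1.28)
v5: (-1.5,0) → rotate → (1.14907,-0.96418) → ×s → (2.65530,-2.22806) → (2.66,-2.23)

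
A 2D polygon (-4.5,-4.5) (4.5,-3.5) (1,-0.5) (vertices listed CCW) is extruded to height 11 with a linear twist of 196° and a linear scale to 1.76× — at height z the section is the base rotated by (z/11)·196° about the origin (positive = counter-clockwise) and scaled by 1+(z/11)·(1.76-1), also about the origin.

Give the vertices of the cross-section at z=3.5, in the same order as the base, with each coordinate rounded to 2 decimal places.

t = z/height = 3.5/11 = 0.318182
s = 1 + (scale-1)·z/height = 1 + (1.76-1)·3.5/11 = 1.241818
θ = twist·z/height = 196°·3.5/11 = 62.3636° = 1.088451 rad
cos θ = 0.463858, sin θ = 0.885909 (intermediates below are computed at full precision and shown rounded to 5 d.p.)
v1: (-4.5,-4.5) → rotate → (1.89923,-6.07395) → ×s → (2.35850,-7.54275) → (2.36,-7.54)
v2: (4.5,-3.5) → rotate → (5.18805,2.36309) → ×s → (6.44261,2.93453) → (6.44,2.93)
v3: (1,-0.5) → rotate → (0.90681,0.65398) → ×s → (1.12610,0.81212) → (1.13,0.81)

Cross-section at z=3.5: (2.36,-7.54) (6.44,2.93) (1.13,0.81)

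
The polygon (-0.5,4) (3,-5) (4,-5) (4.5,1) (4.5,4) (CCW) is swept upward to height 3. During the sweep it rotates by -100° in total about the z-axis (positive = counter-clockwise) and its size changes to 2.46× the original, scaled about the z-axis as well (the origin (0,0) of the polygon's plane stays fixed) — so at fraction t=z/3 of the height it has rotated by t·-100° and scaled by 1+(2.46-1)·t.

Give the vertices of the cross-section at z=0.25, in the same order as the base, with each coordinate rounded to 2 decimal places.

t = z/height = 0.25/3 = 0.0833333
s = 1 + (scale-1)·z/height = 1 + (2.46-1)·0.25/3 = 1.121667
θ = twist·z/height = -100°·0.25/3 = -8.3333° = -0.145444 rad
cos θ = 0.989442, sin θ = -0.144932 (intermediates below are computed at full precision and shown rounded to 5 d.p.)
v1: (-0.5,4) → rotate → (0.08501,4.03023) → ×s → (0.09535,4.52058) → (0.10,4.52)
v2: (3,-5) → rotate → (2.24367,-5.38200) → ×s → (2.51664,-6.03681) → (2.52,-6.04)
v3: (4,-5) → rotate → (3.23311,-5.52694) → ×s → (3.62647,-6.19938) → (3.63,-6.20)
v4: (4.5,1) → rotate → (4.59742,0.33725) → ×s → (5.15677,0.37828) → (5.16,0.38)
v5: (4.5,4) → rotate → (5.03221,3.30557) → ×s → (5.64447,3.70775) → (5.64,3.71)

Cross-section at z=0.25: (0.10,4.52) (2.52,-6.04) (3.63,-6.20) (5.16,0.38) (5.64,3.71)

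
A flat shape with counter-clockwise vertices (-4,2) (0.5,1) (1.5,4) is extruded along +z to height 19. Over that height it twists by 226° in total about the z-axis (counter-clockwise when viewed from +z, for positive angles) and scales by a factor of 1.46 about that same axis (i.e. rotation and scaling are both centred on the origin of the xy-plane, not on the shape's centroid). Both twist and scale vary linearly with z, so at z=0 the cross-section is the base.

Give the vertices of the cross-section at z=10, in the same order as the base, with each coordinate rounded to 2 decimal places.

Cross-section at z=10: (0.23,-5.55) (-1.39,-0.06) (-5.25,-0.77)

t = z/height = 10/19 = 0.526316
s = 1 + (scale-1)·z/height = 1 + (1.46-1)·10/19 = 1.242105
θ = twist·z/height = 226°·10/19 = 118.9474° = 2.076023 rad
cos θ = -0.484006, sin θ = 0.875065 (intermediates below are computed at full precision and shown rounded to 5 d.p.)
v1: (-4,2) → rotate → (0.18589,-4.46827) → ×s → (0.23090,-5.55006) → (0.23,-5.55)
v2: (0.5,1) → rotate → (-1.11707,-0.04647) → ×s → (-1.38752,-0.05773) → (-1.39,-0.06)
v3: (1.5,4) → rotate → (-4.22627,-0.62343) → ×s → (-5.24947,-0.77436) → (-5.25,-0.77)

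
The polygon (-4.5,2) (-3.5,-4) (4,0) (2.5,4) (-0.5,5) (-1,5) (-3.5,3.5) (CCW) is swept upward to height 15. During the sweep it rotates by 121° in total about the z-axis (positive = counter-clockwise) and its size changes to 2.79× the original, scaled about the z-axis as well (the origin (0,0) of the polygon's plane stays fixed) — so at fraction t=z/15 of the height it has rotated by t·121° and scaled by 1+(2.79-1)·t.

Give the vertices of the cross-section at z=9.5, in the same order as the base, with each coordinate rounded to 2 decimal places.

t = z/height = 9.5/15 = 0.633333
s = 1 + (scale-1)·z/height = 1 + (2.79-1)·9.5/15 = 2.133667
θ = twist·z/height = 121°·9.5/15 = 76.6333° = 1.337504 rad
cos θ = 0.231182, sin θ = 0.972911 (intermediates below are computed at full precision and shown rounded to 5 d.p.)
v1: (-4.5,2) → rotate → (-2.98614,-3.91573) → ×s → (-6.37143,-8.35487) → (-6.37,-8.35)
v2: (-3.5,-4) → rotate → (3.08251,-4.32991) → ×s → (6.57704,-9.23859) → (6.58,-9.24)
v3: (4,0) → rotate → (0.92473,3.89164) → ×s → (1.97306,8.30347) → (1.97,8.30)
v4: (2.5,4) → rotate → (-3.31369,3.35700) → ×s → (-7.07030,7.16273) → (-7.07,7.16)
v5: (-0.5,5) → rotate → (-4.98014,0.66945) → ×s → (-10.62597,1.42839) → (-10.63,1.43)
v6: (-1,5) → rotate → (-5.09573,0.18300) → ×s → (-10.87260,0.39046) → (-10.87,0.39)
v7: (-3.5,3.5) → rotate → (-4.21432,-2.59605) → ×s → (-8.99196,-5.53911) → (-8.99,-5.54)

Cross-section at z=9.5: (-6.37,-8.35) (6.58,-9.24) (1.97,8.30) (-7.07,7.16) (-10.63,1.43) (-10.87,0.39) (-8.99,-5.54)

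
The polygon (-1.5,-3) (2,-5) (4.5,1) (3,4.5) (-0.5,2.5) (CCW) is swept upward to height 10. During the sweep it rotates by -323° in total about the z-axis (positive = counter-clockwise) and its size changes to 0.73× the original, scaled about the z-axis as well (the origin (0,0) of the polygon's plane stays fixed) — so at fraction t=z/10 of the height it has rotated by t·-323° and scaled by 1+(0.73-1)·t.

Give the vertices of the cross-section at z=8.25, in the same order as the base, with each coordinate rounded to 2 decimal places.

Cross-section at z=8.25: (2.40,-1.02) (3.78,1.79) (-0.99,3.44) (-3.63,2.11) (-1.92,-0.51)

t = z/height = 8.25/10 = 0.825
s = 1 + (scale-1)·z/height = 1 + (0.73-1)·8.25/10 = 0.777250
θ = twist·z/height = -323°·8.25/10 = -266.4750° = -4.650866 rad
cos θ = -0.061484, sin θ = 0.998108 (intermediates below are computed at full precision and shown rounded to 5 d.p.)
v1: (-1.5,-3) → rotate → (3.08655,-1.31271) → ×s → (2.39902,-1.02030) → (2.40,-1.02)
v2: (2,-5) → rotate → (4.86757,2.30364) → ×s → (3.78332,1.79050) → (3.78,1.79)
v3: (4.5,1) → rotate → (-1.27479,4.43000) → ×s → (-0.99083,3.44322) → (-0.99,3.44)
v4: (3,4.5) → rotate → (-4.67594,2.71765) → ×s → (-3.63437,2.11229) → (-3.63,2.11)
v5: (-0.5,2.5) → rotate → (-2.46453,-0.65276) → ×s → (-1.91555,-0.50736) → (-1.92,-0.51)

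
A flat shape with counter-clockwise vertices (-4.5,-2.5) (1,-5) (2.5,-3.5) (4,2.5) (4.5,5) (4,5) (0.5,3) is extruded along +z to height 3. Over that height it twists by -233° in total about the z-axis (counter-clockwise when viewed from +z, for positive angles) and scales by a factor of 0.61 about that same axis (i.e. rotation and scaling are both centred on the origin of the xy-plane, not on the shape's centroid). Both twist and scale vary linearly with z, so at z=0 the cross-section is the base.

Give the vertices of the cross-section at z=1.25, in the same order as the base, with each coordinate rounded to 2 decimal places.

Cross-section at z=1.25: (-1.61,4.00) (-4.26,-0.31) (-3.17,-1.72) (1.66,-3.58) (3.69,-4.26) (3.74,-3.84) (2.44,-0.73)

t = z/height = 1.25/3 = 0.416667
s = 1 + (scale-1)·z/height = 1 + (0.61-1)·1.25/3 = 0.837500
θ = twist·z/height = -233°·1.25/3 = -97.0833° = -1.694424 rad
cos θ = -0.123313, sin θ = -0.992368 (intermediates below are computed at full precision and shown rounded to 5 d.p.)
v1: (-4.5,-2.5) → rotate → (-1.92601,4.77394) → ×s → (-1.61304,3.99817) → (-1.61,4.00)
v2: (1,-5) → rotate → (-5.08515,-0.37580) → ×s → (-4.25881,-0.31474) → (-4.26,-0.31)
v3: (2.5,-3.5) → rotate → (-3.78157,-2.04932) → ×s → (-3.16706,-1.71631) → (-3.17,-1.72)
v4: (4,2.5) → rotate → (1.98767,-4.27775) → ×s → (1.66467,-3.58262) → (1.66,-3.58)
v5: (4.5,5) → rotate → (4.40693,-5.08222) → ×s → (3.69081,-4.25636) → (3.69,-4.26)
v6: (4,5) → rotate → (4.46859,-4.58604) → ×s → (3.74244,-3.84080) → (3.74,-3.84)
v7: (0.5,3) → rotate → (2.91545,-0.86612) → ×s → (2.44169,-0.72538) → (2.44,-0.73)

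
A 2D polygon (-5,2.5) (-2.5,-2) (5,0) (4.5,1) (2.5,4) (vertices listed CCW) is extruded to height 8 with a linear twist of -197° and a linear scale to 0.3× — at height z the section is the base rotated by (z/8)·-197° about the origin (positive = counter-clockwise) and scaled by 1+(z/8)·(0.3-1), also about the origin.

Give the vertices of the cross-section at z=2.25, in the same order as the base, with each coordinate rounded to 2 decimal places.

Cross-section at z=2.25: (-0.63,4.45) (-2.46,0.74) (2.28,-3.31) (2.71,-2.52) (3.78,0.17)

t = z/height = 2.25/8 = 0.28125
s = 1 + (scale-1)·z/height = 1 + (0.3-1)·2.25/8 = 0.803125
θ = twist·z/height = -197°·2.25/8 = -55.4063° = -0.967021 rad
cos θ = 0.567754, sin θ = -0.823198 (intermediates below are computed at full precision and shown rounded to 5 d.p.)
v1: (-5,2.5) → rotate → (-0.78077,5.53538) → ×s → (-0.62706,4.44560) → (-0.63,4.45)
v2: (-2.5,-2) → rotate → (-3.06578,0.92249) → ×s → (-2.46221,0.74087) → (-2.46,0.74)
v3: (5,0) → rotate → (2.83877,-4.11599) → ×s → (2.27989,-3.30566) → (2.28,-3.31)
v4: (4.5,1) → rotate → (3.37809,-3.13664) → ×s → (2.71303,-2.51911) → (2.71,-2.52)
v5: (2.5,4) → rotate → (4.71218,0.21302) → ×s → (3.78447,0.17108) → (3.78,0.17)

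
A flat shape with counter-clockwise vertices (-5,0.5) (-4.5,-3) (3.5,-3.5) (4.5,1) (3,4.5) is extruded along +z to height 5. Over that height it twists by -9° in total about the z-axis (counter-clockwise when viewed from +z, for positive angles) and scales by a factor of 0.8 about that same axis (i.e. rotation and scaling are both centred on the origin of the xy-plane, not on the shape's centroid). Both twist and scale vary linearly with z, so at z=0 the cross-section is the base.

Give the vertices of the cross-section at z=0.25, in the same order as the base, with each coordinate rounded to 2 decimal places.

t = z/height = 0.25/5 = 0.05
s = 1 + (scale-1)·z/height = 1 + (0.8-1)·0.25/5 = 0.990000
θ = twist·z/height = -9°·0.25/5 = -0.4500° = -0.007854 rad
cos θ = 0.999969, sin θ = -0.007854 (intermediates below are computed at full precision and shown rounded to 5 d.p.)
v1: (-5,0.5) → rotate → (-4.99592,0.53925) → ×s → (-4.94596,0.53386) → (-4.95,0.53)
v2: (-4.5,-3) → rotate → (-4.52342,-2.96456) → ×s → (-4.47819,-2.93492) → (-4.48,-2.93)
v3: (3.5,-3.5) → rotate → (3.47240,-3.52738) → ×s → (3.43768,-3.49211) → (3.44,-3.49)
v4: (4.5,1) → rotate → (4.50772,0.96463) → ×s → (4.46264,0.95498) → (4.46,0.95)
v5: (3,4.5) → rotate → (3.03525,4.47630) → ×s → (3.00490,4.43154) → (3.00,4.43)

Cross-section at z=0.25: (-4.95,0.53) (-4.48,-2.93) (3.44,-3.49) (4.46,0.95) (3.00,4.43)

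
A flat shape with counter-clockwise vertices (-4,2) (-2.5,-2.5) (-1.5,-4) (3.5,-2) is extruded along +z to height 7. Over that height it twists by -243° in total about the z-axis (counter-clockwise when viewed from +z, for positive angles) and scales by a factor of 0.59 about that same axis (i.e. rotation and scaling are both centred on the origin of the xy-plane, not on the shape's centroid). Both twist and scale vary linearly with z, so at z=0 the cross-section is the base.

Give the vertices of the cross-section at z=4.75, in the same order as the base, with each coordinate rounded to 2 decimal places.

t = z/height = 4.75/7 = 0.678571
s = 1 + (scale-1)·z/height = 1 + (0.59-1)·4.75/7 = 0.721786
θ = twist·z/height = -243°·4.75/7 = -164.8929° = -2.877923 rad
cos θ = -0.965440, sin θ = -0.260625 (intermediates below are computed at full precision and shown rounded to 5 d.p.)
v1: (-4,2) → rotate → (4.38301,-0.88838) → ×s → (3.16359,-0.64122) → (3.16,-0.64)
v2: (-2.5,-2.5) → rotate → (1.76204,3.06516) → ×s → (1.27181,2.21239) → (1.27,2.21)
v3: (-1.5,-4) → rotate → (0.40566,4.25270) → ×s → (0.29280,3.06954) → (0.29,3.07)
v4: (3.5,-2) → rotate → (-3.90029,1.01869) → ×s → (-2.81517,0.73528) → (-2.82,0.74)

Cross-section at z=4.75: (3.16,-0.64) (1.27,2.21) (0.29,3.07) (-2.82,0.74)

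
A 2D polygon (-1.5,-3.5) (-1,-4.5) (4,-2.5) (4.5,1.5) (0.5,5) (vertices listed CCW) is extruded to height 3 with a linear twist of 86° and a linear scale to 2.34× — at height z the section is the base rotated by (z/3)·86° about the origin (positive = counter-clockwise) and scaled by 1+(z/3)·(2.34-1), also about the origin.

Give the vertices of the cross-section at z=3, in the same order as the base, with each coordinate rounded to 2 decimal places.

Cross-section at z=3: (7.93,-4.07) (10.34,-3.07) (6.49,8.93) (-2.77,10.75) (-11.59,1.98)

t = z/height = 3/3 = 1
s = 1 + (scale-1)·z/height = 1 + (2.34-1)·3/3 = 2.340000
θ = twist·z/height = 86°·3/3 = 86.0000° = 1.500983 rad
cos θ = 0.069756, sin θ = 0.997564 (intermediates below are computed at full precision and shown rounded to 5 d.p.)
v1: (-1.5,-3.5) → rotate → (3.38684,-1.74049) → ×s → (7.92520,-4.07276) → (7.93,-4.07)
v2: (-1,-4.5) → rotate → (4.41928,-1.31147) → ×s → (10.34112,-3.06884) → (10.34,-3.07)
v3: (4,-2.5) → rotate → (2.77294,3.81587) → ×s → (6.48867,8.92912) → (6.49,8.93)
v4: (4.5,1.5) → rotate → (-1.18244,4.59367) → ×s → (-2.76691,10.74919) → (-2.77,10.75)
v5: (0.5,5) → rotate → (-4.95294,0.84756) → ×s → (-11.58988,1.98330) → (-11.59,1.98)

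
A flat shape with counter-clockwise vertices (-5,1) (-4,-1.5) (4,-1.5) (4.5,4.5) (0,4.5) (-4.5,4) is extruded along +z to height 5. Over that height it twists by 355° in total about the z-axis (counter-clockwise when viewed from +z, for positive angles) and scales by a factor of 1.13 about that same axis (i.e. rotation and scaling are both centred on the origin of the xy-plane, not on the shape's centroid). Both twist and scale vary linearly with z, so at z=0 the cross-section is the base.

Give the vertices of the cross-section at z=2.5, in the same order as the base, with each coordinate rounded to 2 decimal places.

Cross-section at z=2.5: (5.27,-1.30) (4.33,1.41) (-4.19,1.78) (-5.00,-4.58) (-0.21,-4.79) (4.60,-4.46)

t = z/height = 2.5/5 = 0.5
s = 1 + (scale-1)·z/height = 1 + (1.13-1)·2.5/5 = 1.065000
θ = twist·z/height = 355°·2.5/5 = 177.5000° = 3.097959 rad
cos θ = -0.999048, sin θ = 0.043619 (intermediates below are computed at full precision and shown rounded to 5 d.p.)
v1: (-5,1) → rotate → (4.95162,-1.21715) → ×s → (5.27348,-1.29626) → (5.27,-1.30)
v2: (-4,-1.5) → rotate → (4.06162,1.32409) → ×s → (4.32563,1.41016) → (4.33,1.41)
v3: (4,-1.5) → rotate → (-3.93076,1.67305) → ×s → (-4.18626,1.78180) → (-4.19,1.78)
v4: (4.5,4.5) → rotate → (-4.69200,-4.29943) → ×s → (-4.99698,-4.57889) → (-5.00,-4.58)
v5: (0,4.5) → rotate → (-0.19629,-4.49572) → ×s → (-0.20905,-4.78794) → (-0.21,-4.79)
v6: (-4.5,4) → rotate → (4.32124,-4.19248) → ×s → (4.60212,-4.46499) → (4.60,-4.46)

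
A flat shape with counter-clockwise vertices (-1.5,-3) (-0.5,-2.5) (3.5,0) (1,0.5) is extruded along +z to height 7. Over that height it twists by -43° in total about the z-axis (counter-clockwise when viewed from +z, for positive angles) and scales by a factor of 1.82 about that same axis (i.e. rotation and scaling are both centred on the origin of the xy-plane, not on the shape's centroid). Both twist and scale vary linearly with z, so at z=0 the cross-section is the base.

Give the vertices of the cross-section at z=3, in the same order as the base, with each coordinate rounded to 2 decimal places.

Cross-section at z=3: (-3.20,-3.21) (-1.71,-2.99) (4.49,-1.50) (1.50,0.21)

t = z/height = 3/7 = 0.428571
s = 1 + (scale-1)·z/height = 1 + (1.82-1)·3/7 = 1.351429
θ = twist·z/height = -43°·3/7 = -18.4286° = -0.321639 rad
cos θ = 0.948718, sin θ = -0.316122 (intermediates below are computed at full precision and shown rounded to 5 d.p.)
v1: (-1.5,-3) → rotate → (-2.37144,-2.37197) → ×s → (-3.20484,-3.20555) → (-3.20,-3.21)
v2: (-0.5,-2.5) → rotate → (-1.26466,-2.21374) → ×s → (-1.70910,-2.99170) → (-1.71,-2.99)
v3: (3.5,0) → rotate → (3.32051,-1.10643) → ×s → (4.48744,-1.49526) → (4.49,-1.50)
v4: (1,0.5) → rotate → (1.10678,0.15824) → ×s → (1.49573,0.21385) → (1.50,0.21)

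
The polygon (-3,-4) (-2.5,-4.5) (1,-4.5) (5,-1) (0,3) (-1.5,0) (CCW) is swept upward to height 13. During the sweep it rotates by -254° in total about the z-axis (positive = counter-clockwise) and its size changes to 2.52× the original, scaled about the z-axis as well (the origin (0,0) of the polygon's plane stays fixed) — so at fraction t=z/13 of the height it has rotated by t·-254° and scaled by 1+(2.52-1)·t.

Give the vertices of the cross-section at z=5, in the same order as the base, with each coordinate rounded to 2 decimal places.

t = z/height = 5/13 = 0.384615
s = 1 + (scale-1)·z/height = 1 + (2.52-1)·5/13 = 1.584615
θ = twist·z/height = -254°·5/13 = -97.6923° = -1.705052 rad
cos θ = -0.133853, sin θ = -0.991001 (intermediates below are computed at full precision and shown rounded to 5 d.p.)
v1: (-3,-4) → rotate → (-3.56245,3.50842) → ×s → (-5.64511,5.55949) → (-5.65,5.56)
v2: (-2.5,-4.5) → rotate → (-4.12487,3.07984) → ×s → (-6.53634,4.88037) → (-6.54,4.88)
v3: (1,-4.5) → rotate → (-4.59336,-0.38866) → ×s → (-7.27871,-0.61588) → (-7.28,-0.62)
v4: (5,-1) → rotate → (-1.66027,-4.82115) → ×s → (-2.63088,-7.63967) → (-2.63,-7.64)
v5: (0,3) → rotate → (2.97300,-0.40156) → ×s → (4.71107,-0.63632) → (4.71,-0.64)
v6: (-1.5,0) → rotate → (0.20078,1.48650) → ×s → (0.31816,2.35553) → (0.32,2.36)

Cross-section at z=5: (-5.65,5.56) (-6.54,4.88) (-7.28,-0.62) (-2.63,-7.64) (4.71,-0.64) (0.32,2.36)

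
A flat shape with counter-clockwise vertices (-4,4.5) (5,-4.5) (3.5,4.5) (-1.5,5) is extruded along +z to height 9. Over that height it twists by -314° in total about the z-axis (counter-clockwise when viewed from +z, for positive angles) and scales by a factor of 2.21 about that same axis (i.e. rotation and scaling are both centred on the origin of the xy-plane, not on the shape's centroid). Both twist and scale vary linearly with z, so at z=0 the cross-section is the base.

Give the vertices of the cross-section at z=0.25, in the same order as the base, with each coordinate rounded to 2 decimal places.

Cross-section at z=0.25: (-3.38,5.22) (4.40,-5.38) (4.28,4.05) (-0.75,5.34)

t = z/height = 0.25/9 = 0.0277778
s = 1 + (scale-1)·z/height = 1 + (2.21-1)·0.25/9 = 1.033611
θ = twist·z/height = -314°·0.25/9 = -8.7222° = -0.152231 rad
cos θ = 0.988435, sin θ = -0.151644 (intermediates below are computed at full precision and shown rounded to 5 d.p.)
v1: (-4,4.5) → rotate → (-3.27134,5.05453) → ×s → (-3.38130,5.22442) → (-3.38,5.22)
v2: (5,-4.5) → rotate → (4.25978,-5.20618) → ×s → (4.40295,-5.38116) → (4.40,-5.38)
v3: (3.5,4.5) → rotate → (4.14192,3.91720) → ×s → (4.28114,4.04887) → (4.28,4.05)
v4: (-1.5,5) → rotate → (-0.72443,5.16964) → ×s → (-0.74878,5.34340) → (-0.75,5.34)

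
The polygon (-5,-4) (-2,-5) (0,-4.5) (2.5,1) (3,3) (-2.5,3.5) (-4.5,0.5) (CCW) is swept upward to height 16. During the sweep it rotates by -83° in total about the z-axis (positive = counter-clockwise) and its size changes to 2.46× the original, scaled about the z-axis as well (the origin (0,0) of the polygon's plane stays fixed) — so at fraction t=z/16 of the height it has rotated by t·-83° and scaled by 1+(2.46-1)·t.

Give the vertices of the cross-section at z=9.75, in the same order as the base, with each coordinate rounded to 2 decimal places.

t = z/height = 9.75/16 = 0.609375
s = 1 + (scale-1)·z/height = 1 + (2.46-1)·9.75/16 = 1.889688
θ = twist·z/height = -83°·9.75/16 = -50.5781° = -0.882755 rad
cos θ = 0.635025, sin θ = -0.772491 (intermediates below are computed at full precision and shown rounded to 5 d.p.)
v1: (-5,-4) → rotate → (-6.26509,1.32235) → ×s → (-11.83907,2.49884) → (-11.84,2.50)
v2: (-2,-5) → rotate → (-5.13251,-1.63015) → ×s → (-9.69883,-3.08046) → (-9.70,-3.08)
v3: (0,-4.5) → rotate → (-3.47621,-2.85761) → ×s → (-6.56895,-5.40000) → (-6.57,-5.40)
v4: (2.5,1) → rotate → (2.36005,-1.29620) → ×s → (4.45977,-2.44942) → (4.46,-2.45)
v5: (3,3) → rotate → (4.22255,-0.41240) → ×s → (7.97930,-0.77930) → (7.98,-0.78)
v6: (-2.5,3.5) → rotate → (1.11616,4.15382) → ×s → (2.10918,7.84942) → (2.11,7.85)
v7: (-4.5,0.5) → rotate → (-2.47137,3.79372) → ×s → (-4.67012,7.16895) → (-4.67,7.17)

Cross-section at z=9.75: (-11.84,2.50) (-9.70,-3.08) (-6.57,-5.40) (4.46,-2.45) (7.98,-0.78) (2.11,7.85) (-4.67,7.17)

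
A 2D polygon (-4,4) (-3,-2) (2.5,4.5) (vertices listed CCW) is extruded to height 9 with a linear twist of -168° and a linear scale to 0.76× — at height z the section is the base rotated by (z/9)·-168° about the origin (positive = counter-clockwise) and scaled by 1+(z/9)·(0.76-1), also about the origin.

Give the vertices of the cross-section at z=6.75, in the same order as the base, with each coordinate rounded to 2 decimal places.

t = z/height = 6.75/9 = 0.75
s = 1 + (scale-1)·z/height = 1 + (0.76-1)·6.75/9 = 0.820000
θ = twist·z/height = -168°·6.75/9 = -126.0000° = -2.199115 rad
cos θ = -0.587785, sin θ = -0.809017 (intermediates below are computed at full precision and shown rounded to 5 d.p.)
v1: (-4,4) → rotate → (5.58721,0.88493) → ×s → (4.58151,0.72564) → (4.58,0.73)
v2: (-3,-2) → rotate → (0.14532,3.60262) → ×s → (0.11916,2.95415) → (0.12,2.95)
v3: (2.5,4.5) → rotate → (2.17111,-4.66758) → ×s → (1.78031,-3.82741) → (1.78,-3.83)

Cross-section at z=6.75: (4.58,0.73) (0.12,2.95) (1.78,-3.83)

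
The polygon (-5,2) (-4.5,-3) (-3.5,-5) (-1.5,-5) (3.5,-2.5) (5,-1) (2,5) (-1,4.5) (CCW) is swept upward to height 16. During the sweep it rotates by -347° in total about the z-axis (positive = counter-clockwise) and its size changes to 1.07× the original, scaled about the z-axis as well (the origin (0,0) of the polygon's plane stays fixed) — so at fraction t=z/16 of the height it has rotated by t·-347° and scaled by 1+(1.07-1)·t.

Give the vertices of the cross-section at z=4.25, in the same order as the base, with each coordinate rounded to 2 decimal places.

Cross-section at z=4.25: (2.23,5.01) (-2.88,4.70) (-4.95,3.76) (-5.03,1.72) (-2.68,-3.47) (-1.21,-5.05) (5.01,-2.23) (4.62,0.84)

t = z/height = 4.25/16 = 0.265625
s = 1 + (scale-1)·z/height = 1 + (1.07-1)·4.25/16 = 1.018594
θ = twist·z/height = -347°·4.25/16 = -92.1719° = -1.608703 rad
cos θ = -0.037897, sin θ = -0.999282 (intermediates below are computed at full precision and shown rounded to 5 d.p.)
v1: (-5,2) → rotate → (2.18805,4.92061) → ×s → (2.22873,5.01211) → (2.23,5.01)
v2: (-4.5,-3) → rotate → (-2.82731,4.61046) → ×s → (-2.87988,4.69618) → (-2.88,4.70)
v3: (-3.5,-5) → rotate → (-4.86377,3.68697) → ×s → (-4.95420,3.75553) → (-4.95,3.76)
v4: (-1.5,-5) → rotate → (-4.93956,1.68841) → ×s → (-5.03141,1.71980) → (-5.03,1.72)
v5: (3.5,-2.5) → rotate → (-2.63084,-3.40274) → ×s → (-2.67976,-3.46601) → (-2.68,-3.47)
v6: (5,-1) → rotate → (-1.18877,-4.95851) → ×s → (-1.21087,-5.05071) → (-1.21,-5.05)
v7: (2,5) → rotate → (4.92061,-2.18805) → ×s → (5.01211,-2.22873) → (5.01,-2.23)
v8: (-1,4.5) → rotate → (4.53466,0.82874) → ×s → (4.61898,0.84415) → (4.62,0.84)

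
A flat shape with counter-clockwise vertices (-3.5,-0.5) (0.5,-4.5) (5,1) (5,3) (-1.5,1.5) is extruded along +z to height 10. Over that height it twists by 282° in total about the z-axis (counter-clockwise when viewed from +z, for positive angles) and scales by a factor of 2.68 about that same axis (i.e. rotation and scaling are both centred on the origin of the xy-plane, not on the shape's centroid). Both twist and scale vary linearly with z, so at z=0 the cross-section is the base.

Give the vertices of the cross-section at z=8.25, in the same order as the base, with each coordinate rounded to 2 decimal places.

t = z/height = 8.25/10 = 0.825
s = 1 + (scale-1)·z/height = 1 + (2.68-1)·8.25/10 = 2.386000
θ = twist·z/height = 282°·8.25/10 = 232.6500° = 4.060509 rad
cos θ = -0.606682, sin θ = -0.794944 (intermediates below are computed at full precision and shown rounded to 5 d.p.)
v1: (-3.5,-0.5) → rotate → (1.72592,3.08565) → ×s → (4.11804,7.36235) → (4.12,7.36)
v2: (0.5,-4.5) → rotate → (-3.88059,2.33260) → ×s → (-9.25909,5.56558) → (-9.26,5.57)
v3: (5,1) → rotate → (-2.23847,-4.58140) → ×s → (-5.34098,-10.93123) → (-5.34,-10.93)
v4: (5,3) → rotate → (-0.64858,-5.79477) → ×s → (-1.54751,-13.82632) → (-1.55,-13.83)
v5: (-1.5,1.5) → rotate → (2.10244,0.28239) → ×s → (5.01642,0.67379) → (5.02,0.67)

Cross-section at z=8.25: (4.12,7.36) (-9.26,5.57) (-5.34,-10.93) (-1.55,-13.83) (5.02,0.67)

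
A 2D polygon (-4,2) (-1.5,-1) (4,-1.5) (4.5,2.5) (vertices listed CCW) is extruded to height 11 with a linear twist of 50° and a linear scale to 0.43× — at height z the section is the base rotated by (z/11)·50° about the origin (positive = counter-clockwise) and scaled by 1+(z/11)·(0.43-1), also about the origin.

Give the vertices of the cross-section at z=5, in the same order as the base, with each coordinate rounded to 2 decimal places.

t = z/height = 5/11 = 0.454545
s = 1 + (scale-1)·z/height = 1 + (0.43-1)·5/11 = 0.740909
θ = twist·z/height = 50°·5/11 = 22.7273° = 0.396666 rad
cos θ = 0.922354, sin θ = 0.386345 (intermediates below are computed at full precision and shown rounded to 5 d.p.)
v1: (-4,2) → rotate → (-4.46211,0.29933) → ×s → (-3.30602,0.22177) → (-3.31,0.22)
v2: (-1.5,-1) → rotate → (-0.99719,-1.50187) → ×s → (-0.73882,-1.11275) → (-0.74,-1.11)
v3: (4,-1.5) → rotate → (4.26893,0.16185) → ×s → (3.16289,0.11992) → (3.16,0.12)
v4: (4.5,2.5) → rotate → (3.18473,4.04444) → ×s → (2.35960,2.99656) → (2.36,3.00)

Cross-section at z=5: (-3.31,0.22) (-0.74,-1.11) (3.16,0.12) (2.36,3.00)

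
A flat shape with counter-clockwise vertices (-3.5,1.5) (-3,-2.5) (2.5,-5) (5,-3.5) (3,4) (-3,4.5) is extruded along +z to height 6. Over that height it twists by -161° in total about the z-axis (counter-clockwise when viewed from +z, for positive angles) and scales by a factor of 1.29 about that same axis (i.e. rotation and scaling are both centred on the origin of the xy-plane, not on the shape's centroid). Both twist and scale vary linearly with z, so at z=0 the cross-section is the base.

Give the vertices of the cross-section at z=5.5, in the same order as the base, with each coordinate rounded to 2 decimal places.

Cross-section at z=5.5: (4.76,0.77) (1.51,4.71) (-6.06,3.65) (-7.72,0.35) (-0.49,-6.31) (6.26,-2.77)

t = z/height = 5.5/6 = 0.916667
s = 1 + (scale-1)·z/height = 1 + (1.29-1)·5.5/6 = 1.265833
θ = twist·z/height = -161°·5.5/6 = -147.5833° = -2.575815 rad
cos θ = -0.844172, sin θ = -0.536072 (intermediates below are computed at full precision and shown rounded to 5 d.p.)
v1: (-3.5,1.5) → rotate → (3.75871,0.61000) → ×s → (4.75790,0.77215) → (4.76,0.77)
v2: (-3,-2.5) → rotate → (1.19234,3.71865) → ×s → (1.50930,4.70719) → (1.51,4.71)
v3: (2.5,-5) → rotate → (-4.79079,2.88068) → ×s → (-6.06434,3.64646) → (-6.06,3.65)
v4: (5,-3.5) → rotate → (-6.09711,0.27424) → ×s → (-7.71793,0.34714) → (-7.72,0.35)
v5: (3,4) → rotate → (-0.38823,-4.98491) → ×s → (-0.49143,-6.31006) → (-0.49,-6.31)
v6: (-3,4.5) → rotate → (4.94484,-2.19056) → ×s → (6.25935,-2.77288) → (6.26,-2.77)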